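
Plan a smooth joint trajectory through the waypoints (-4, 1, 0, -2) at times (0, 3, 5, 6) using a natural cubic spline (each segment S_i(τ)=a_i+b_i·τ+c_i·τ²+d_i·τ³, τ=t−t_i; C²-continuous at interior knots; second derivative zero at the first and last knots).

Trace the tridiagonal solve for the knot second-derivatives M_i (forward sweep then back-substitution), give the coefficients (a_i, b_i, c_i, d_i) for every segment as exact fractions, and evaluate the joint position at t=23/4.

Δ: Δ0=5/3, Δ1=-1/2, Δ2=-2
row 1: diag=10, rhs=-13; c'=1/5, d'=-13/10
row 2: denom=6−2·1/5=28/5; d'=(-9−2·-13/10)/(28/5)=-8/7
back: M2=-8/7
back: M1=-13/10−1/5·-8/7=-15/14
M: M0=0, M1=-15/14, M2=-8/7, M3=0
seg 0: a=-4, c=M0/2=0, d=(M1−M0)/(6·3)=-5/84, b=Δ0−h0·(2M0+M1)/6=185/84
seg 1: a=1, c=M1/2=-15/28, d=(M2−M1)/(6·2)=-1/168, b=Δ1−h1·(2M1+M2)/6=25/42
seg 2: a=0, c=M2/2=-4/7, d=(M3−M2)/(6·1)=4/21, b=Δ2−h2·(2M2+M3)/6=-34/21
t_q=23/4 → seg 2, τ=3/4; S=0+-34/21·τ+-4/7·τ²+4/21·τ³=-163/112

  seg 0: a=-4 b=185/84 c=0 d=-5/84
  seg 1: a=1 b=25/42 c=-15/28 d=-1/168
  seg 2: a=0 b=-34/21 c=-4/7 d=4/21
S(23/4) = -163/112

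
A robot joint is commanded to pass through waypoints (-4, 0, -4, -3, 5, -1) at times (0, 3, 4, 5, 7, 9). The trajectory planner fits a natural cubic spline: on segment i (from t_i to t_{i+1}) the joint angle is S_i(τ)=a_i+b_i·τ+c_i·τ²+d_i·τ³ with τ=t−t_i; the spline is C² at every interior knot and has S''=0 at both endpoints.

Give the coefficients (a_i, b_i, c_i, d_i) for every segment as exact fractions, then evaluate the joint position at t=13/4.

  seg 0: a=-4 b=7451/1950 c=0 d=-539/1950
  seg 1: a=0 b=-3551/975 c=-1617/650 d=4153/1950
  seg 2: a=-4 b=-869/390 c=1268/325 d=-101/150
  seg 3: a=-3 b=3466/975 c=1223/650 d=-647/780
  seg 4: a=5 b=1099/975 c=-1006/325 d=503/975
S(13/4) = -42961/41600

Δ: Δ0=4/3, Δ1=-4, Δ2=1, Δ3=4, Δ4=-3
row 1: diag=8, rhs=-32; c'=1/8, d'=-4
row 2: denom=4−1·1/8=31/8; d'=(30−1·-4)/(31/8)=272/31
row 3: denom=6−1·8/31=178/31; d'=(18−1·272/31)/(178/31)=143/89
row 4: denom=8−2·31/89=650/89; d'=(-42−2·143/89)/(650/89)=-2012/325
back: M4=-2012/325
back: M3=143/89−31/89·-2012/325=1223/325
back: M2=272/31−8/31·1223/325=2536/325
back: M1=-4−1/8·2536/325=-1617/325
M: M0=0, M1=-1617/325, M2=2536/325, M3=1223/325, M4=-2012/325, M5=0
seg 0: a=-4, c=M0/2=0, d=(M1−M0)/(6·3)=-539/1950, b=Δ0−h0·(2M0+M1)/6=7451/1950
seg 1: a=0, c=M1/2=-1617/650, d=(M2−M1)/(6·1)=4153/1950, b=Δ1−h1·(2M1+M2)/6=-3551/975
seg 2: a=-4, c=M2/2=1268/325, d=(M3−M2)/(6·1)=-101/150, b=Δ2−h2·(2M2+M3)/6=-869/390
seg 3: a=-3, c=M3/2=1223/650, d=(M4−M3)/(6·2)=-647/780, b=Δ3−h3·(2M3+M4)/6=3466/975
seg 4: a=5, c=M4/2=-1006/325, d=(M5−M4)/(6·2)=503/975, b=Δ4−h4·(2M4+M5)/6=1099/975
t_q=13/4 → seg 1, τ=1/4; S=0+-3551/975·τ+-1617/650·τ²+4153/1950·τ³=-42961/41600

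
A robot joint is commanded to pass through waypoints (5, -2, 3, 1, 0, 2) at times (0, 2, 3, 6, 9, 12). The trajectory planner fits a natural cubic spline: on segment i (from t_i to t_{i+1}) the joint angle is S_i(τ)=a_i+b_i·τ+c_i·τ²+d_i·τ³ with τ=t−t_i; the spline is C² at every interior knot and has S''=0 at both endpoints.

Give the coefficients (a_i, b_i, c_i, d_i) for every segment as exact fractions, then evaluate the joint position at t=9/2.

  seg 0: a=5 b=-25333/3798 c=0 d=1505/1899
  seg 1: a=-2 b=10787/3798 c=3010/633 d=-9857/3798
  seg 2: a=3 b=8668/1899 c=-1279/422 d=14665/34182
  seg 3: a=1 b=-7735/3798 c=1577/1899 d=-2993/34182
  seg 4: a=0 b=1105/1899 c=161/3798 d=-161/34182
S(9/2) = 15109/3376

Δ: Δ0=-7/2, Δ1=5, Δ2=-2/3, Δ3=-1/3, Δ4=2/3
row 1: diag=6, rhs=51; c'=1/6, d'=17/2
row 2: denom=8−1·1/6=47/6; d'=(-34−1·17/2)/(47/6)=-255/47
row 3: denom=12−3·18/47=510/47; d'=(2−3·-255/47)/(510/47)=859/510
row 4: denom=12−3·47/170=1899/170; d'=(6−3·859/510)/(1899/170)=161/1899
back: M4=161/1899
back: M3=859/510−47/170·161/1899=3154/1899
back: M2=-255/47−18/47·3154/1899=-1279/211
back: M1=17/2−1/6·-1279/211=6020/633
M: M0=0, M1=6020/633, M2=-1279/211, M3=3154/1899, M4=161/1899, M5=0
seg 0: a=5, c=M0/2=0, d=(M1−M0)/(6·2)=1505/1899, b=Δ0−h0·(2M0+M1)/6=-25333/3798
seg 1: a=-2, c=M1/2=3010/633, d=(M2−M1)/(6·1)=-9857/3798, b=Δ1−h1·(2M1+M2)/6=10787/3798
seg 2: a=3, c=M2/2=-1279/422, d=(M3−M2)/(6·3)=14665/34182, b=Δ2−h2·(2M2+M3)/6=8668/1899
seg 3: a=1, c=M3/2=1577/1899, d=(M4−M3)/(6·3)=-2993/34182, b=Δ3−h3·(2M3+M4)/6=-7735/3798
seg 4: a=0, c=M4/2=161/3798, d=(M5−M4)/(6·3)=-161/34182, b=Δ4−h4·(2M4+M5)/6=1105/1899
t_q=9/2 → seg 2, τ=3/2; S=3+8668/1899·τ+-1279/422·τ²+14665/34182·τ³=15109/3376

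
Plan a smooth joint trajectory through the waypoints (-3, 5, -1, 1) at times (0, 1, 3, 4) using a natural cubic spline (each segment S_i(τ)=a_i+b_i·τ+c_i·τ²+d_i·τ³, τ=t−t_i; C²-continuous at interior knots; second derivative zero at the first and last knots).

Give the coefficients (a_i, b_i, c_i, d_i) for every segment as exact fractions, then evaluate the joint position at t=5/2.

Δ: Δ0=8, Δ1=-3, Δ2=2
row 1: diag=6, rhs=-66; c'=1/3, d'=-11
row 2: denom=6−2·1/3=16/3; d'=(30−2·-11)/(16/3)=39/4
back: M2=39/4
back: M1=-11−1/3·39/4=-57/4
M: M0=0, M1=-57/4, M2=39/4, M3=0
seg 0: a=-3, c=M0/2=0, d=(M1−M0)/(6·1)=-19/8, b=Δ0−h0·(2M0+M1)/6=83/8
seg 1: a=5, c=M1/2=-57/8, d=(M2−M1)/(6·2)=2, b=Δ1−h1·(2M1+M2)/6=13/4
seg 2: a=-1, c=M2/2=39/8, d=(M3−M2)/(6·1)=-13/8, b=Δ2−h2·(2M2+M3)/6=-5/4
t_q=5/2 → seg 1, τ=3/2; S=5+13/4·τ+-57/8·τ²+2·τ³=19/32

  seg 0: a=-3 b=83/8 c=0 d=-19/8
  seg 1: a=5 b=13/4 c=-57/8 d=2
  seg 2: a=-1 b=-5/4 c=39/8 d=-13/8
S(5/2) = 19/32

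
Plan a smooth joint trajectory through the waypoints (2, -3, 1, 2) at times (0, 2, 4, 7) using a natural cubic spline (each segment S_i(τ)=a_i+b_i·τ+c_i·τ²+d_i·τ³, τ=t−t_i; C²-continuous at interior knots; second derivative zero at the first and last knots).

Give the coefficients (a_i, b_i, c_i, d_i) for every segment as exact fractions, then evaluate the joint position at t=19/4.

Δ: Δ0=-5/2, Δ1=2, Δ2=1/3
row 1: diag=8, rhs=27; c'=1/4, d'=27/8
row 2: denom=10−2·1/4=19/2; d'=(-10−2·27/8)/(19/2)=-67/38
back: M2=-67/38
back: M1=27/8−1/4·-67/38=145/38
M: M0=0, M1=145/38, M2=-67/38, M3=0
seg 0: a=2, c=M0/2=0, d=(M1−M0)/(6·2)=145/456, b=Δ0−h0·(2M0+M1)/6=-215/57
seg 1: a=-3, c=M1/2=145/76, d=(M2−M1)/(6·2)=-53/114, b=Δ1−h1·(2M1+M2)/6=5/114
seg 2: a=1, c=M2/2=-67/76, d=(M3−M2)/(6·3)=67/684, b=Δ2−h2·(2M2+M3)/6=239/114
t_q=19/4 → seg 2, τ=3/4; S=1+239/114·τ+-67/76·τ²+67/684·τ³=10301/4864

  seg 0: a=2 b=-215/57 c=0 d=145/456
  seg 1: a=-3 b=5/114 c=145/76 d=-53/114
  seg 2: a=1 b=239/114 c=-67/76 d=67/684
S(19/4) = 10301/4864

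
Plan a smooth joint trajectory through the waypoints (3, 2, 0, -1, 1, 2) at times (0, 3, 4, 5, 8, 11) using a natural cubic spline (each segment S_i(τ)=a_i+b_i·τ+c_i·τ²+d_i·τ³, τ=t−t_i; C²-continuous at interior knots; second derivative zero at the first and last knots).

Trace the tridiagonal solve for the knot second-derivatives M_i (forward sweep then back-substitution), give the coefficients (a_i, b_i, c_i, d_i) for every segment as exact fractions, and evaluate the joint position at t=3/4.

Δ: Δ0=-1/3, Δ1=-2, Δ2=-1, Δ3=2/3, Δ4=1/3
row 1: diag=8, rhs=-10; c'=1/8, d'=-5/4
row 2: denom=4−1·1/8=31/8; d'=(6−1·-5/4)/(31/8)=58/31
row 3: denom=8−1·8/31=240/31; d'=(10−1·58/31)/(240/31)=21/20
row 4: denom=12−3·31/80=867/80; d'=(-2−3·21/20)/(867/80)=-412/867
back: M4=-412/867
back: M3=21/20−31/80·-412/867=1070/867
back: M2=58/31−8/31·1070/867=1346/867
back: M1=-5/4−1/8·1346/867=-1252/867
M: M0=0, M1=-1252/867, M2=1346/867, M3=1070/867, M4=-412/867, M5=0
seg 0: a=3, c=M0/2=0, d=(M1−M0)/(6·3)=-626/7803, b=Δ0−h0·(2M0+M1)/6=337/867
seg 1: a=2, c=M1/2=-626/867, d=(M2−M1)/(6·1)=433/867, b=Δ1−h1·(2M1+M2)/6=-1541/867
seg 2: a=0, c=M2/2=673/867, d=(M3−M2)/(6·1)=-46/867, b=Δ2−h2·(2M2+M3)/6=-498/289
seg 3: a=-1, c=M3/2=535/867, d=(M4−M3)/(6·3)=-247/2601, b=Δ3−h3·(2M3+M4)/6=-286/867
seg 4: a=1, c=M4/2=-206/867, d=(M5−M4)/(6·3)=206/7803, b=Δ4−h4·(2M4+M5)/6=701/867
t_q=3/4 → seg 0, τ=3/4; S=3+337/867·τ+0·τ²+-626/7803·τ³=30127/9248

  seg 0: a=3 b=337/867 c=0 d=-626/7803
  seg 1: a=2 b=-1541/867 c=-626/867 d=433/867
  seg 2: a=0 b=-498/289 c=673/867 d=-46/867
  seg 3: a=-1 b=-286/867 c=535/867 d=-247/2601
  seg 4: a=1 b=701/867 c=-206/867 d=206/7803
S(3/4) = 30127/9248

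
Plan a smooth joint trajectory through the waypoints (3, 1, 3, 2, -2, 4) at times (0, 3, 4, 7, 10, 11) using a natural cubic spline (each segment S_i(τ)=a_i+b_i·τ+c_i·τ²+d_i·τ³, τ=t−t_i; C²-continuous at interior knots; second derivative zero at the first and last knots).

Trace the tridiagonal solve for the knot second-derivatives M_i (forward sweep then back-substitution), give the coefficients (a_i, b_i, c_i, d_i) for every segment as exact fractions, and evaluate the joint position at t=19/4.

Δ: Δ0=-2/3, Δ1=2, Δ2=-1/3, Δ3=-4/3, Δ4=6
row 1: diag=8, rhs=16; c'=1/8, d'=2
row 2: denom=8−1·1/8=63/8; d'=(-14−1·2)/(63/8)=-128/63
row 3: denom=12−3·8/21=76/7; d'=(-6−3·-128/63)/(76/7)=1/114
row 4: denom=8−3·21/76=545/76; d'=(44−3·1/114)/(545/76)=3342/545
back: M4=3342/545
back: M3=1/114−21/76·3342/545=-2756/1635
back: M2=-128/63−8/21·-2756/1635=-2272/1635
back: M1=2−1/8·-2272/1635=3554/1635
M: M0=0, M1=3554/1635, M2=-2272/1635, M3=-2756/1635, M4=3342/545, M5=0
seg 0: a=3, c=M0/2=0, d=(M1−M0)/(6·3)=1777/14715, b=Δ0−h0·(2M0+M1)/6=-2867/1635
seg 1: a=1, c=M1/2=1777/1635, d=(M2−M1)/(6·1)=-971/1635, b=Δ1−h1·(2M1+M2)/6=2464/1635
seg 2: a=3, c=M2/2=-1136/1635, d=(M3−M2)/(6·3)=-242/14715, b=Δ2−h2·(2M2+M3)/6=207/109
seg 3: a=2, c=M3/2=-1378/1635, d=(M4−M3)/(6·3)=6391/14715, b=Δ3−h3·(2M3+M4)/6=-1479/545
seg 4: a=-2, c=M4/2=1671/545, d=(M5−M4)/(6·1)=-557/545, b=Δ4−h4·(2M4+M5)/6=2156/545
t_q=19/4 → seg 2, τ=3/4; S=3+207/109·τ+-1136/1635·τ²+-242/14715·τ³=70223/17440

  seg 0: a=3 b=-2867/1635 c=0 d=1777/14715
  seg 1: a=1 b=2464/1635 c=1777/1635 d=-971/1635
  seg 2: a=3 b=207/109 c=-1136/1635 d=-242/14715
  seg 3: a=2 b=-1479/545 c=-1378/1635 d=6391/14715
  seg 4: a=-2 b=2156/545 c=1671/545 d=-557/545
S(19/4) = 70223/17440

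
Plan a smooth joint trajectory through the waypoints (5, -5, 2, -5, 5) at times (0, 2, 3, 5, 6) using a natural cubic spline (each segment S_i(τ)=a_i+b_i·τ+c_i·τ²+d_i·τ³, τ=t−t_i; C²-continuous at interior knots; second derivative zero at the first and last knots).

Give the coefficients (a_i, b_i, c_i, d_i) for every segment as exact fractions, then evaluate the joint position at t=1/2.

Δ: Δ0=-5, Δ1=7, Δ2=-7/2, Δ3=10
row 1: diag=6, rhs=72; c'=1/6, d'=12
row 2: denom=6−1·1/6=35/6; d'=(-63−1·12)/(35/6)=-90/7
row 3: denom=6−2·12/35=186/35; d'=(81−2·-90/7)/(186/35)=1245/62
back: M3=1245/62
back: M2=-90/7−12/35·1245/62=-612/31
back: M1=12−1/6·-612/31=474/31
M: M0=0, M1=474/31, M2=-612/31, M3=1245/62, M4=0
seg 0: a=5, c=M0/2=0, d=(M1−M0)/(6·2)=79/62, b=Δ0−h0·(2M0+M1)/6=-313/31
seg 1: a=-5, c=M1/2=237/31, d=(M2−M1)/(6·1)=-181/31, b=Δ1−h1·(2M1+M2)/6=161/31
seg 2: a=2, c=M2/2=-306/31, d=(M3−M2)/(6·2)=823/248, b=Δ2−h2·(2M2+M3)/6=92/31
seg 3: a=-5, c=M3/2=1245/124, d=(M4−M3)/(6·1)=-415/124, b=Δ3−h3·(2M3+M4)/6=205/62
t_q=1/2 → seg 0, τ=1/2; S=5+-313/31·τ+0·τ²+79/62·τ³=55/496

  seg 0: a=5 b=-313/31 c=0 d=79/62
  seg 1: a=-5 b=161/31 c=237/31 d=-181/31
  seg 2: a=2 b=92/31 c=-306/31 d=823/248
  seg 3: a=-5 b=205/62 c=1245/124 d=-415/124
S(1/2) = 55/496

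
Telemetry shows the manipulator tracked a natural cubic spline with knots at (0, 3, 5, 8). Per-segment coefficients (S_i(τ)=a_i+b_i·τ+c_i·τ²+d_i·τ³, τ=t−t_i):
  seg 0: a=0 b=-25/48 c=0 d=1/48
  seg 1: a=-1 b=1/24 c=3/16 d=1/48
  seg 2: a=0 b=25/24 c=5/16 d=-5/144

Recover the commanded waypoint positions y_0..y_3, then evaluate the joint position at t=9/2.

y_0=0 y_1=-1 y_2=0 y_3=5
S(9/2) = -57/128

y_0 = S_0(0) = a_0 = 0
y_1 = S_1(0) = a_1 = -1
y_2 = S_2(0) = a_2 = 0
y_3 = S_2(3) = 5
t_q=9/2 is in segment 1 (τ=3/2); S_1(τ)=-57/128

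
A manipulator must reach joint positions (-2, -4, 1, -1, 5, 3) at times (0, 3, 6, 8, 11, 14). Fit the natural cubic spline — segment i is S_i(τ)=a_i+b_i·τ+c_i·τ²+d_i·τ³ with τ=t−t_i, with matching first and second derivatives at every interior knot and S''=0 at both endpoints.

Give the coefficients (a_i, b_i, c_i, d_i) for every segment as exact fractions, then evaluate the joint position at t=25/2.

Δ: Δ0=-2/3, Δ1=5/3, Δ2=-1, Δ3=2, Δ4=-2/3
row 1: diag=12, rhs=14; c'=1/4, d'=7/6
row 2: denom=10−3·1/4=37/4; d'=(-16−3·7/6)/(37/4)=-78/37
row 3: denom=10−2·8/37=354/37; d'=(18−2·-78/37)/(354/37)=137/59
row 4: denom=12−3·37/118=1305/118; d'=(-16−3·137/59)/(1305/118)=-542/261
back: M4=-542/261
back: M3=137/59−37/118·-542/261=776/261
back: M2=-78/37−8/37·776/261=-718/261
back: M1=7/6−1/4·-718/261=484/261
M: M0=0, M1=484/261, M2=-718/261, M3=776/261, M4=-542/261, M5=0
seg 0: a=-2, c=M0/2=0, d=(M1−M0)/(6·3)=242/2349, b=Δ0−h0·(2M0+M1)/6=-416/261
seg 1: a=-4, c=M1/2=242/261, d=(M2−M1)/(6·3)=-601/2349, b=Δ1−h1·(2M1+M2)/6=310/261
seg 2: a=1, c=M2/2=-359/261, d=(M3−M2)/(6·2)=83/174, b=Δ2−h2·(2M2+M3)/6=-41/261
seg 3: a=-1, c=M3/2=388/261, d=(M4−M3)/(6·3)=-659/2349, b=Δ3−h3·(2M3+M4)/6=17/261
seg 4: a=5, c=M4/2=-271/261, d=(M5−M4)/(6·3)=271/2349, b=Δ4−h4·(2M4+M5)/6=368/261
t_q=25/2 → seg 4, τ=3/2; S=5+368/261·τ+-271/261·τ²+271/2349·τ³=1199/232

  seg 0: a=-2 b=-416/261 c=0 d=242/2349
  seg 1: a=-4 b=310/261 c=242/261 d=-601/2349
  seg 2: a=1 b=-41/261 c=-359/261 d=83/174
  seg 3: a=-1 b=17/261 c=388/261 d=-659/2349
  seg 4: a=5 b=368/261 c=-271/261 d=271/2349
S(25/2) = 1199/232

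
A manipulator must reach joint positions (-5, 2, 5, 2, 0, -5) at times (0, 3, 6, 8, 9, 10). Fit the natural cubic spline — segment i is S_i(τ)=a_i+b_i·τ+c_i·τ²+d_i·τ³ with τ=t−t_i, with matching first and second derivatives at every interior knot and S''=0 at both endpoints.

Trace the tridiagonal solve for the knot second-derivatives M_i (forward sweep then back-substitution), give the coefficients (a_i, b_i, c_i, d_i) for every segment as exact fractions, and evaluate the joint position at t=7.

Δ: Δ0=7/3, Δ1=1, Δ2=-3/2, Δ3=-2, Δ4=-5
row 1: diag=12, rhs=-8; c'=1/4, d'=-2/3
row 2: denom=10−3·1/4=37/4; d'=(-15−3·-2/3)/(37/4)=-52/37
row 3: denom=6−2·8/37=206/37; d'=(-3−2·-52/37)/(206/37)=-7/206
row 4: denom=4−1·37/206=787/206; d'=(-18−1·-7/206)/(787/206)=-3701/787
back: M4=-3701/787
back: M3=-7/206−37/206·-3701/787=638/787
back: M2=-52/37−8/37·638/787=-1244/787
back: M1=-2/3−1/4·-1244/787=-641/2361
M: M0=0, M1=-641/2361, M2=-1244/787, M3=638/787, M4=-3701/787, M5=0
seg 0: a=-5, c=M0/2=0, d=(M1−M0)/(6·3)=-641/42498, b=Δ0−h0·(2M0+M1)/6=11659/4722
seg 1: a=2, c=M1/2=-641/4722, d=(M2−M1)/(6·3)=-3091/42498, b=Δ1−h1·(2M1+M2)/6=4868/2361
seg 2: a=5, c=M2/2=-622/787, d=(M3−M2)/(6·2)=941/4722, b=Δ2−h2·(2M2+M3)/6=-3383/4722
seg 3: a=2, c=M3/2=319/787, d=(M4−M3)/(6·1)=-4339/4722, b=Δ3−h3·(2M3+M4)/6=-7019/4722
seg 4: a=0, c=M4/2=-3701/1574, d=(M5−M4)/(6·1)=3701/4722, b=Δ4−h4·(2M4+M5)/6=-8104/2361
t_q=7 → seg 2, τ=1; S=5+-3383/4722·τ+-622/787·τ²+941/4722·τ³=2906/787

  seg 0: a=-5 b=11659/4722 c=0 d=-641/42498
  seg 1: a=2 b=4868/2361 c=-641/4722 d=-3091/42498
  seg 2: a=5 b=-3383/4722 c=-622/787 d=941/4722
  seg 3: a=2 b=-7019/4722 c=319/787 d=-4339/4722
  seg 4: a=0 b=-8104/2361 c=-3701/1574 d=3701/4722
S(7) = 2906/787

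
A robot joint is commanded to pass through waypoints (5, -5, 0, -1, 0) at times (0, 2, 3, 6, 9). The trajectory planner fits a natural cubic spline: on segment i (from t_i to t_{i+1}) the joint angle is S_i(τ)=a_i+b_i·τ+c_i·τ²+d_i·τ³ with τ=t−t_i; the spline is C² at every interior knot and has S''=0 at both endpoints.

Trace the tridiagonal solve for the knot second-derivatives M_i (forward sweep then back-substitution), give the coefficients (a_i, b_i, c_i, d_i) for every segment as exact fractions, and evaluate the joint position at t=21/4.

Δ: Δ0=-5, Δ1=5, Δ2=-1/3, Δ3=1/3
row 1: diag=6, rhs=60; c'=1/6, d'=10
row 2: denom=8−1·1/6=47/6; d'=(-32−1·10)/(47/6)=-252/47
row 3: denom=12−3·18/47=510/47; d'=(4−3·-252/47)/(510/47)=472/255
back: M3=472/255
back: M2=-252/47−18/47·472/255=-516/85
back: M1=10−1/6·-516/85=936/85
M: M0=0, M1=936/85, M2=-516/85, M3=472/255, M4=0
seg 0: a=5, c=M0/2=0, d=(M1−M0)/(6·2)=78/85, b=Δ0−h0·(2M0+M1)/6=-737/85
seg 1: a=-5, c=M1/2=468/85, d=(M2−M1)/(6·1)=-242/85, b=Δ1−h1·(2M1+M2)/6=199/85
seg 2: a=0, c=M2/2=-258/85, d=(M3−M2)/(6·3)=202/459, b=Δ2−h2·(2M2+M3)/6=409/85
seg 3: a=-1, c=M3/2=236/255, d=(M4−M3)/(6·3)=-236/2295, b=Δ3−h3·(2M3+M4)/6=-129/85
t_q=21/4 → seg 2, τ=9/4; S=0+409/85·τ+-258/85·τ²+202/459·τ³=1287/2720

  seg 0: a=5 b=-737/85 c=0 d=78/85
  seg 1: a=-5 b=199/85 c=468/85 d=-242/85
  seg 2: a=0 b=409/85 c=-258/85 d=202/459
  seg 3: a=-1 b=-129/85 c=236/255 d=-236/2295
S(21/4) = 1287/2720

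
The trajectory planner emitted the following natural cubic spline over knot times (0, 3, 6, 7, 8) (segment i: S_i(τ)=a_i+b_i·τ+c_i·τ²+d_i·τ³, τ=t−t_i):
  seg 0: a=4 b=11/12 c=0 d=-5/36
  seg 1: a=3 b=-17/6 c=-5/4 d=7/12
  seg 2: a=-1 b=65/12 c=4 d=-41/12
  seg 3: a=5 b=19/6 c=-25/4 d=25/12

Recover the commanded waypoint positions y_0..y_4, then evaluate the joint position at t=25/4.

y_0 = S_0(0) = a_0 = 4
y_1 = S_1(0) = a_1 = 3
y_2 = S_2(0) = a_2 = -1
y_3 = S_3(0) = a_3 = 5
y_4 = S_3(1) = 4
t_q=25/4 is in segment 2 (τ=1/4); S_2(τ)=141/256

y_0=4 y_1=3 y_2=-1 y_3=5 y_4=4
S(25/4) = 141/256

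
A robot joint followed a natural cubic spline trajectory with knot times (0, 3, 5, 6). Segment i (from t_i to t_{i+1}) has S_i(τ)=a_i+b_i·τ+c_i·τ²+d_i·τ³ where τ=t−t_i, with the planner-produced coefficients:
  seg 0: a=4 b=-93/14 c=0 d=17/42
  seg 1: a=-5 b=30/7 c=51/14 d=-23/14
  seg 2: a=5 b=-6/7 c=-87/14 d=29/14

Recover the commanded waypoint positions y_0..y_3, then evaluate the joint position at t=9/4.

y_0=4 y_1=-5 y_2=5 y_3=0
S(9/4) = -811/128

y_0 = S_0(0) = a_0 = 4
y_1 = S_1(0) = a_1 = -5
y_2 = S_2(0) = a_2 = 5
y_3 = S_2(1) = 0
t_q=9/4 is in segment 0 (τ=9/4); S_0(τ)=-811/128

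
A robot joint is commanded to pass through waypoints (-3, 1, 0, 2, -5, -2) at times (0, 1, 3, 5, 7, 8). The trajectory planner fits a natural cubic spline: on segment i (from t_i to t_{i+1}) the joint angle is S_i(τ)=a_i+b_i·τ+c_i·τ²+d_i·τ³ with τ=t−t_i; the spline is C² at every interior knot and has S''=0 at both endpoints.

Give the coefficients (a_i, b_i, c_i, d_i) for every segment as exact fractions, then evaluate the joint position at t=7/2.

  seg 0: a=-3 b=1117/224 c=0 d=-221/224
  seg 1: a=1 b=227/112 c=-663/224 d=95/112
  seg 2: a=0 b=41/112 c=477/224 d=-29/32
  seg 3: a=2 b=-223/112 c=-741/224 d=143/112
  seg 4: a=-5 b=11/112 c=975/224 d=-325/224
S(7/2) = 1079/1792

Δ: Δ0=4, Δ1=-1/2, Δ2=1, Δ3=-7/2, Δ4=3
row 1: diag=6, rhs=-27; c'=1/3, d'=-9/2
row 2: denom=8−2·1/3=22/3; d'=(9−2·-9/2)/(22/3)=27/11
row 3: denom=8−2·3/11=82/11; d'=(-27−2·27/11)/(82/11)=-351/82
row 4: denom=6−2·11/41=224/41; d'=(39−2·-351/82)/(224/41)=975/112
back: M4=975/112
back: M3=-351/82−11/41·975/112=-741/112
back: M2=27/11−3/11·-741/112=477/112
back: M1=-9/2−1/3·477/112=-663/112
M: M0=0, M1=-663/112, M2=477/112, M3=-741/112, M4=975/112, M5=0
seg 0: a=-3, c=M0/2=0, d=(M1−M0)/(6·1)=-221/224, b=Δ0−h0·(2M0+M1)/6=1117/224
seg 1: a=1, c=M1/2=-663/224, d=(M2−M1)/(6·2)=95/112, b=Δ1−h1·(2M1+M2)/6=227/112
seg 2: a=0, c=M2/2=477/224, d=(M3−M2)/(6·2)=-29/32, b=Δ2−h2·(2M2+M3)/6=41/112
seg 3: a=2, c=M3/2=-741/224, d=(M4−M3)/(6·2)=143/112, b=Δ3−h3·(2M3+M4)/6=-223/112
seg 4: a=-5, c=M4/2=975/224, d=(M5−M4)/(6·1)=-325/224, b=Δ4−h4·(2M4+M5)/6=11/112
t_q=7/2 → seg 2, τ=1/2; S=0+41/112·τ+477/224·τ²+-29/32·τ³=1079/1792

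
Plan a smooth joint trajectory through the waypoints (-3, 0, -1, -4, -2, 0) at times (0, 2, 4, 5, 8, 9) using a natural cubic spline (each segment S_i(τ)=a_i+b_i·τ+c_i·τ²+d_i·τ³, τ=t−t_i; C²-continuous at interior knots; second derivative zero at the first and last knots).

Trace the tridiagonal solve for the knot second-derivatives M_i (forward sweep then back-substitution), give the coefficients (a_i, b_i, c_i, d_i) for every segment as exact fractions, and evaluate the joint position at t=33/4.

Δ: Δ0=3/2, Δ1=-1/2, Δ2=-3, Δ3=2/3, Δ4=2
row 1: diag=8, rhs=-12; c'=1/4, d'=-3/2
row 2: denom=6−2·1/4=11/2; d'=(-15−2·-3/2)/(11/2)=-24/11
row 3: denom=8−1·2/11=86/11; d'=(22−1·-24/11)/(86/11)=133/43
row 4: denom=8−3·33/86=589/86; d'=(8−3·133/43)/(589/86)=-110/589
back: M4=-110/589
back: M3=133/43−33/86·-110/589=1864/589
back: M2=-24/11−2/11·1864/589=-1624/589
back: M1=-3/2−1/4·-1624/589=-955/1178
M: M0=0, M1=-955/1178, M2=-1624/589, M3=1864/589, M4=-110/589, M5=0
seg 0: a=-3, c=M0/2=0, d=(M1−M0)/(6·2)=-955/14136, b=Δ0−h0·(2M0+M1)/6=3128/1767
seg 1: a=0, c=M1/2=-955/2356, d=(M2−M1)/(6·2)=-2293/14136, b=Δ1−h1·(2M1+M2)/6=3391/3534
seg 2: a=-1, c=M2/2=-812/589, d=(M3−M2)/(6·1)=1744/1767, b=Δ2−h2·(2M2+M3)/6=-4609/1767
seg 3: a=-4, c=M3/2=932/589, d=(M4−M3)/(6·3)=-329/1767, b=Δ3−h3·(2M3+M4)/6=-4249/1767
seg 4: a=-2, c=M4/2=-55/589, d=(M5−M4)/(6·1)=55/1767, b=Δ4−h4·(2M4+M5)/6=3644/1767
t_q=33/4 → seg 4, τ=1/4; S=-2+3644/1767·τ+-55/589·τ²+55/1767·τ³=-56159/37696

  seg 0: a=-3 b=3128/1767 c=0 d=-955/14136
  seg 1: a=0 b=3391/3534 c=-955/2356 d=-2293/14136
  seg 2: a=-1 b=-4609/1767 c=-812/589 d=1744/1767
  seg 3: a=-4 b=-4249/1767 c=932/589 d=-329/1767
  seg 4: a=-2 b=3644/1767 c=-55/589 d=55/1767
S(33/4) = -56159/37696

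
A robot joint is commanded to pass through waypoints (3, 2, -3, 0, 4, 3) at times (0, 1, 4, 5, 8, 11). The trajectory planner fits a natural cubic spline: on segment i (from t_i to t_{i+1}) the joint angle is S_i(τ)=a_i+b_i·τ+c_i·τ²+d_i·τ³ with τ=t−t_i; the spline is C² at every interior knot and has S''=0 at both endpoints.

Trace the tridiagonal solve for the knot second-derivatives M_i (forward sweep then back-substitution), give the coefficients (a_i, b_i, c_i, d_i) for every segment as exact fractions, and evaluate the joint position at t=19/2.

Δ: Δ0=-1, Δ1=-5/3, Δ2=3, Δ3=4/3, Δ4=-1/3
row 1: diag=8, rhs=-4; c'=3/8, d'=-1/2
row 2: denom=8−3·3/8=55/8; d'=(28−3·-1/2)/(55/8)=236/55
row 3: denom=8−1·8/55=432/55; d'=(-10−1·236/55)/(432/55)=-131/72
row 4: denom=12−3·55/144=521/48; d'=(-10−3·-131/72)/(521/48)=-218/521
back: M4=-218/521
back: M3=-131/72−55/144·-218/521=-2594/1563
back: M2=236/55−8/55·-2594/1563=7084/1563
back: M1=-1/2−3/8·7084/1563=-1146/521
M: M0=0, M1=-1146/521, M2=7084/1563, M3=-2594/1563, M4=-218/521, M5=0
seg 0: a=3, c=M0/2=0, d=(M1−M0)/(6·1)=-191/521, b=Δ0−h0·(2M0+M1)/6=-330/521
seg 1: a=2, c=M1/2=-573/521, d=(M2−M1)/(6·3)=5261/14067, b=Δ1−h1·(2M1+M2)/6=-903/521
seg 2: a=-3, c=M2/2=3542/1563, d=(M3−M2)/(6·1)=-1613/1563, b=Δ2−h2·(2M2+M3)/6=920/521
seg 3: a=0, c=M3/2=-1297/1563, d=(M4−M3)/(6·3)=970/14067, b=Δ3−h3·(2M3+M4)/6=5005/1563
seg 4: a=4, c=M4/2=-109/521, d=(M5−M4)/(6·3)=109/4689, b=Δ4−h4·(2M4+M5)/6=133/1563
t_q=19/2 → seg 4, τ=3/2; S=4+133/1563·τ+-109/521·τ²+109/4689·τ³=15569/4168

  seg 0: a=3 b=-330/521 c=0 d=-191/521
  seg 1: a=2 b=-903/521 c=-573/521 d=5261/14067
  seg 2: a=-3 b=920/521 c=3542/1563 d=-1613/1563
  seg 3: a=0 b=5005/1563 c=-1297/1563 d=970/14067
  seg 4: a=4 b=133/1563 c=-109/521 d=109/4689
S(19/2) = 15569/4168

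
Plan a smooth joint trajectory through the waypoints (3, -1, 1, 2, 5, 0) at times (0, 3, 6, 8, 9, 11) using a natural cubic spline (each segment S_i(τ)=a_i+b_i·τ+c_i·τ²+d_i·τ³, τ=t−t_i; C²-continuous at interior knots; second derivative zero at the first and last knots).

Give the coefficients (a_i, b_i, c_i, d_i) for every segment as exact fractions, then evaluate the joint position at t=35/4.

  seg 0: a=3 b=-14347/7194 c=0 d=1585/21582
  seg 1: a=-1 b=-41/3597 c=1585/2398 d=-1043/7194
  seg 2: a=1 b=287/7194 c=-772/1199 d=6287/14388
  seg 3: a=2 b=1771/654 c=4743/2398 d=-6064/3597
  seg 4: a=5 b=11555/7194 c=-7385/2398 d=7385/14388
S(35/4) = 170059/38368

Δ: Δ0=-4/3, Δ1=2/3, Δ2=1/2, Δ3=3, Δ4=-5/2
row 1: diag=12, rhs=12; c'=1/4, d'=1
row 2: denom=10−3·1/4=37/4; d'=(-1−3·1)/(37/4)=-16/37
row 3: denom=6−2·8/37=206/37; d'=(15−2·-16/37)/(206/37)=587/206
row 4: denom=6−1·37/206=1199/206; d'=(-33−1·587/206)/(1199/206)=-7385/1199
back: M4=-7385/1199
back: M3=587/206−37/206·-7385/1199=4743/1199
back: M2=-16/37−8/37·4743/1199=-1544/1199
back: M1=1−1/4·-1544/1199=1585/1199
M: M0=0, M1=1585/1199, M2=-1544/1199, M3=4743/1199, M4=-7385/1199, M5=0
seg 0: a=3, c=M0/2=0, d=(M1−M0)/(6·3)=1585/21582, b=Δ0−h0·(2M0+M1)/6=-14347/7194
seg 1: a=-1, c=M1/2=1585/2398, d=(M2−M1)/(6·3)=-1043/7194, b=Δ1−h1·(2M1+M2)/6=-41/3597
seg 2: a=1, c=M2/2=-772/1199, d=(M3−M2)/(6·2)=6287/14388, b=Δ2−h2·(2M2+M3)/6=287/7194
seg 3: a=2, c=M3/2=4743/2398, d=(M4−M3)/(6·1)=-6064/3597, b=Δ3−h3·(2M3+M4)/6=1771/654
seg 4: a=5, c=M4/2=-7385/2398, d=(M5−M4)/(6·2)=7385/14388, b=Δ4−h4·(2M4+M5)/6=11555/7194
t_q=35/4 → seg 3, τ=3/4; S=2+1771/654·τ+4743/2398·τ²+-6064/3597·τ³=170059/38368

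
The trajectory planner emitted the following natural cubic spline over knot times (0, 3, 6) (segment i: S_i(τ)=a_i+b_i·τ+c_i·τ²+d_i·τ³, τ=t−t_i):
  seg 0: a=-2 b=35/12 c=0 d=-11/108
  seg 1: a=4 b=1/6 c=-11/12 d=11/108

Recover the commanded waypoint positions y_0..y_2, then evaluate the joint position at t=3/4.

y_0=-2 y_1=4 y_2=-1
S(3/4) = 37/256

y_0 = S_0(0) = a_0 = -2
y_1 = S_1(0) = a_1 = 4
y_2 = S_1(3) = -1
t_q=3/4 is in segment 0 (τ=3/4); S_0(τ)=37/256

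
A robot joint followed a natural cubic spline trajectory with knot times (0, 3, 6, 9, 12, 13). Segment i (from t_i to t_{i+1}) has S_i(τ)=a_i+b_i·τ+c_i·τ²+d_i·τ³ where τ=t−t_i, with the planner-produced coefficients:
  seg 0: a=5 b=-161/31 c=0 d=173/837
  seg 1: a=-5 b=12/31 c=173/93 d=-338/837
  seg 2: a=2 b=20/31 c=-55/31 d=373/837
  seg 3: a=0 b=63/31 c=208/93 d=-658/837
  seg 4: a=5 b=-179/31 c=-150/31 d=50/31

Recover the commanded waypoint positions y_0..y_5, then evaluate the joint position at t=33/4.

y_0 = S_0(0) = a_0 = 5
y_1 = S_1(0) = a_1 = -5
y_2 = S_2(0) = a_2 = 2
y_3 = S_3(0) = a_3 = 0
y_4 = S_4(0) = a_4 = 5
y_5 = S_4(1) = -4
t_q=33/4 is in segment 2 (τ=9/4); S_2(τ)=-901/1984

y_0=5 y_1=-5 y_2=2 y_3=0 y_4=5 y_5=-4
S(33/4) = -901/1984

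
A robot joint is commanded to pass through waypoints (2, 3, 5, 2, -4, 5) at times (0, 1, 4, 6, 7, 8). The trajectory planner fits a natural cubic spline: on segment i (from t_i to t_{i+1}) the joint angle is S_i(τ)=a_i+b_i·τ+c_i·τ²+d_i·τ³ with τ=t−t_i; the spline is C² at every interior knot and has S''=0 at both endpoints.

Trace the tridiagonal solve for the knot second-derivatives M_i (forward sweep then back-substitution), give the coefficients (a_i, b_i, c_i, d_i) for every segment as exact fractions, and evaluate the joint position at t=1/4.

Δ: Δ0=1, Δ1=2/3, Δ2=-3/2, Δ3=-6, Δ4=9
row 1: diag=8, rhs=-2; c'=3/8, d'=-1/4
row 2: denom=10−3·3/8=71/8; d'=(-13−3·-1/4)/(71/8)=-98/71
row 3: denom=6−2·16/71=394/71; d'=(-27−2·-98/71)/(394/71)=-1721/394
row 4: denom=4−1·71/394=1505/394; d'=(90−1·-1721/394)/(1505/394)=37181/1505
back: M4=37181/1505
back: M3=-1721/394−71/394·37181/1505=-13274/1505
back: M2=-98/71−16/71·-13274/1505=914/1505
back: M1=-1/4−3/8·914/1505=-719/1505
M: M0=0, M1=-719/1505, M2=914/1505, M3=-13274/1505, M4=37181/1505, M5=0
seg 0: a=2, c=M0/2=0, d=(M1−M0)/(6·1)=-719/9030, b=Δ0−h0·(2M0+M1)/6=9749/9030
seg 1: a=3, c=M1/2=-719/3010, d=(M2−M1)/(6·3)=1633/27090, b=Δ1−h1·(2M1+M2)/6=3796/4515
seg 2: a=5, c=M2/2=457/1505, d=(M3−M2)/(6·2)=-3547/4515, b=Δ2−h2·(2M2+M3)/6=9347/9030
seg 3: a=2, c=M3/2=-6637/1505, d=(M4−M3)/(6·1)=10091/1806, b=Δ3−h3·(2M3+M4)/6=-9259/1290
seg 4: a=-4, c=M4/2=37181/3010, d=(M5−M4)/(6·1)=-37181/9030, b=Δ4−h4·(2M4+M5)/6=3454/4515
t_q=1/4 → seg 0, τ=1/4; S=2+9749/9030·τ+0·τ²+-719/9030·τ³=87407/38528

  seg 0: a=2 b=9749/9030 c=0 d=-719/9030
  seg 1: a=3 b=3796/4515 c=-719/3010 d=1633/27090
  seg 2: a=5 b=9347/9030 c=457/1505 d=-3547/4515
  seg 3: a=2 b=-9259/1290 c=-6637/1505 d=10091/1806
  seg 4: a=-4 b=3454/4515 c=37181/3010 d=-37181/9030
S(1/4) = 87407/38528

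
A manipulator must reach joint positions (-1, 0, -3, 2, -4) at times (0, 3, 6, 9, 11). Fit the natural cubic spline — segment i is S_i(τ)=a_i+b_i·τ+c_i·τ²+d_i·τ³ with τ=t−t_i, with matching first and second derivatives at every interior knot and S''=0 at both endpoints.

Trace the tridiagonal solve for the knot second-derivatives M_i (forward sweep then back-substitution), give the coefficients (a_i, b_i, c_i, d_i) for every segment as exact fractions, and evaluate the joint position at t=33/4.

Δ: Δ0=1/3, Δ1=-1, Δ2=5/3, Δ3=-3
row 1: diag=12, rhs=-8; c'=1/4, d'=-2/3
row 2: denom=12−3·1/4=45/4; d'=(16−3·-2/3)/(45/4)=8/5
row 3: denom=10−3·4/15=46/5; d'=(-28−3·8/5)/(46/5)=-82/23
back: M3=-82/23
back: M2=8/5−4/15·-82/23=176/69
back: M1=-2/3−1/4·176/69=-30/23
M: M0=0, M1=-30/23, M2=176/69, M3=-82/23, M4=0
seg 0: a=-1, c=M0/2=0, d=(M1−M0)/(6·3)=-5/69, b=Δ0−h0·(2M0+M1)/6=68/69
seg 1: a=0, c=M1/2=-15/23, d=(M2−M1)/(6·3)=133/621, b=Δ1−h1·(2M1+M2)/6=-67/69
seg 2: a=-3, c=M2/2=88/69, d=(M3−M2)/(6·3)=-211/621, b=Δ2−h2·(2M2+M3)/6=62/69
seg 3: a=2, c=M3/2=-41/23, d=(M4−M3)/(6·2)=41/138, b=Δ3−h3·(2M3+M4)/6=-43/69
t_q=33/4 → seg 2, τ=9/4; S=-3+62/69·τ+88/69·τ²+-211/621·τ³=2367/1472

  seg 0: a=-1 b=68/69 c=0 d=-5/69
  seg 1: a=0 b=-67/69 c=-15/23 d=133/621
  seg 2: a=-3 b=62/69 c=88/69 d=-211/621
  seg 3: a=2 b=-43/69 c=-41/23 d=41/138
S(33/4) = 2367/1472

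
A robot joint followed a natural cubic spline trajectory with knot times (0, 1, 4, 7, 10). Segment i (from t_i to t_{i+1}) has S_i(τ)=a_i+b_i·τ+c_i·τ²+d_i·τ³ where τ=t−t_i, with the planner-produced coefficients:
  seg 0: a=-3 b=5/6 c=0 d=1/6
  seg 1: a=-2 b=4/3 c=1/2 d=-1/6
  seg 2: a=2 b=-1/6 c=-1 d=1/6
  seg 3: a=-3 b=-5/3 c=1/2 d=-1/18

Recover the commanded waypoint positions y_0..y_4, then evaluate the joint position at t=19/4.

y_0 = S_0(0) = a_0 = -3
y_1 = S_1(0) = a_1 = -2
y_2 = S_2(0) = a_2 = 2
y_3 = S_3(0) = a_3 = -3
y_4 = S_3(3) = -5
t_q=19/4 is in segment 2 (τ=3/4); S_2(τ)=177/128

y_0=-3 y_1=-2 y_2=2 y_3=-3 y_4=-5
S(19/4) = 177/128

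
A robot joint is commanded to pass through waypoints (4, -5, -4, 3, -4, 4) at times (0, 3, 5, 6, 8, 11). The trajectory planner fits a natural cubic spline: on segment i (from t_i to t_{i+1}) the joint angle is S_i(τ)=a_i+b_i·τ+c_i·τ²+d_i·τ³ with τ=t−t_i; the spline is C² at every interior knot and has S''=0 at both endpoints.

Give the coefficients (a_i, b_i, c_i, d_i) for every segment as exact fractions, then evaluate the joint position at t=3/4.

  seg 0: a=4 b=-9643/3036 c=0 d=535/27324
  seg 1: a=-5 b=-4019/1518 c=535/3036 d=4243/6072
  seg 2: a=-4 b=1630/253 c=3316/759 d=-263/69
  seg 3: a=3 b=2843/759 c=-5363/759 d=10453/6072
  seg 4: a=-4 b=-1953/506 c=9907/3036 d=-9907/27324
S(3/4) = 105319/64768

Δ: Δ0=-3, Δ1=1/2, Δ2=7, Δ3=-7/2, Δ4=8/3
row 1: diag=10, rhs=21; c'=1/5, d'=21/10
row 2: denom=6−2·1/5=28/5; d'=(39−2·21/10)/(28/5)=87/14
row 3: denom=6−1·5/28=163/28; d'=(-63−1·87/14)/(163/28)=-1938/163
row 4: denom=10−2·56/163=1518/163; d'=(37−2·-1938/163)/(1518/163)=9907/1518
back: M4=9907/1518
back: M3=-1938/163−56/163·9907/1518=-10726/759
back: M2=87/14−5/28·-10726/759=6632/759
back: M1=21/10−1/5·6632/759=535/1518
M: M0=0, M1=535/1518, M2=6632/759, M3=-10726/759, M4=9907/1518, M5=0
seg 0: a=4, c=M0/2=0, d=(M1−M0)/(6·3)=535/27324, b=Δ0−h0·(2M0+M1)/6=-9643/3036
seg 1: a=-5, c=M1/2=535/3036, d=(M2−M1)/(6·2)=4243/6072, b=Δ1−h1·(2M1+M2)/6=-4019/1518
seg 2: a=-4, c=M2/2=3316/759, d=(M3−M2)/(6·1)=-263/69, b=Δ2−h2·(2M2+M3)/6=1630/253
seg 3: a=3, c=M3/2=-5363/759, d=(M4−M3)/(6·2)=10453/6072, b=Δ3−h3·(2M3+M4)/6=2843/759
seg 4: a=-4, c=M4/2=9907/3036, d=(M5−M4)/(6·3)=-9907/27324, b=Δ4−h4·(2M4+M5)/6=-1953/506
t_q=3/4 → seg 0, τ=3/4; S=4+-9643/3036·τ+0·τ²+535/27324·τ³=105319/64768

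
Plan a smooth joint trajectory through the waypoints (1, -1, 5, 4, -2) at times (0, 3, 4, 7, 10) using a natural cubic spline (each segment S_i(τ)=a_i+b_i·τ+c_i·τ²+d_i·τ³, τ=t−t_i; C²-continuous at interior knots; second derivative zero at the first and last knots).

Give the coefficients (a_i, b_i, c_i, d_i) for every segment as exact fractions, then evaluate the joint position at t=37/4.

Δ: Δ0=-2/3, Δ1=6, Δ2=-1/3, Δ3=-2
row 1: diag=8, rhs=40; c'=1/8, d'=5
row 2: denom=8−1·1/8=63/8; d'=(-38−1·5)/(63/8)=-344/63
row 3: denom=12−3·8/21=76/7; d'=(-10−3·-344/63)/(76/7)=67/114
back: M3=67/114
back: M2=-344/63−8/21·67/114=-108/19
back: M1=5−1/8·-108/19=217/38
M: M0=0, M1=217/38, M2=-108/19, M3=67/114, M4=0
seg 0: a=1, c=M0/2=0, d=(M1−M0)/(6·3)=217/684, b=Δ0−h0·(2M0+M1)/6=-803/228
seg 1: a=-1, c=M1/2=217/76, d=(M2−M1)/(6·1)=-433/228, b=Δ1−h1·(2M1+M2)/6=575/114
seg 2: a=5, c=M2/2=-54/19, d=(M3−M2)/(6·3)=715/2052, b=Δ2−h2·(2M2+M3)/6=1153/228
seg 3: a=4, c=M3/2=67/228, d=(M4−M3)/(6·3)=-67/2052, b=Δ3−h3·(2M3+M4)/6=-295/114
t_q=37/4 → seg 3, τ=9/4; S=4+-295/114·τ+67/228·τ²+-67/2052·τ³=-3437/4864

  seg 0: a=1 b=-803/228 c=0 d=217/684
  seg 1: a=-1 b=575/114 c=217/76 d=-433/228
  seg 2: a=5 b=1153/228 c=-54/19 d=715/2052
  seg 3: a=4 b=-295/114 c=67/228 d=-67/2052
S(37/4) = -3437/4864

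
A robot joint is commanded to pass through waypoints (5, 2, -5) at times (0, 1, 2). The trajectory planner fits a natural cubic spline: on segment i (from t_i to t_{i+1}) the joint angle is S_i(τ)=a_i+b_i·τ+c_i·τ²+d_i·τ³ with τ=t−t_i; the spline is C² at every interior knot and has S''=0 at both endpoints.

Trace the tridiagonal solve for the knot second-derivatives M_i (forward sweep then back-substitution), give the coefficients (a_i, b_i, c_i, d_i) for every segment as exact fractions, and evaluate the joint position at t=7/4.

Δ: Δ0=-3, Δ1=-7
row 1: diag=4, rhs=-24; c'=1/4, d'=-6
back: M1=-6
M: M0=0, M1=-6, M2=0
seg 0: a=5, c=M0/2=0, d=(M1−M0)/(6·1)=-1, b=Δ0−h0·(2M0+M1)/6=-2
seg 1: a=2, c=M1/2=-3, d=(M2−M1)/(6·1)=1, b=Δ1−h1·(2M1+M2)/6=-5
t_q=7/4 → seg 1, τ=3/4; S=2+-5·τ+-3·τ²+1·τ³=-193/64

  seg 0: a=5 b=-2 c=0 d=-1
  seg 1: a=2 b=-5 c=-3 d=1
S(7/4) = -193/64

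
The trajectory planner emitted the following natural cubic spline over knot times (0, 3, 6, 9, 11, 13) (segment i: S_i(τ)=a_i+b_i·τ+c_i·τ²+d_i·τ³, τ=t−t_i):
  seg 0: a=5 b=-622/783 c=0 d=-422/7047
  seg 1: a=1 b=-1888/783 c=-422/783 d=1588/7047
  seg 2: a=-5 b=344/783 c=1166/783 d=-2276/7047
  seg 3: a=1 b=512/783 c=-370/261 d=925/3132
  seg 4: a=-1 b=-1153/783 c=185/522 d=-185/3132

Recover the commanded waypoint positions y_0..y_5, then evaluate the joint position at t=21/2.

y_0 = S_0(0) = a_0 = 5
y_1 = S_1(0) = a_1 = 1
y_2 = S_2(0) = a_2 = -5
y_3 = S_3(0) = a_3 = 1
y_4 = S_4(0) = a_4 = -1
y_5 = S_4(2) = -3
t_q=21/2 is in segment 3 (τ=3/2); S_3(τ)=-1771/8352

y_0=5 y_1=1 y_2=-5 y_3=1 y_4=-1 y_5=-3
S(21/2) = -1771/8352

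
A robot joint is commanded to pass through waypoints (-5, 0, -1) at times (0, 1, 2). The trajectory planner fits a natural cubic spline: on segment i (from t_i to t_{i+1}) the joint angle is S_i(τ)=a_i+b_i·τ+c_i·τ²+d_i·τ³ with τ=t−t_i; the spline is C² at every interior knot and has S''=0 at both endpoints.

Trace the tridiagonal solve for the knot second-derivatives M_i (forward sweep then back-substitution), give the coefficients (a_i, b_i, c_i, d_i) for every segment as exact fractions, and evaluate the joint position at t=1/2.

  seg 0: a=-5 b=13/2 c=0 d=-3/2
  seg 1: a=0 b=2 c=-9/2 d=3/2
S(1/2) = -31/16

Δ: Δ0=5, Δ1=-1
row 1: diag=4, rhs=-36; c'=1/4, d'=-9
back: M1=-9
M: M0=0, M1=-9, M2=0
seg 0: a=-5, c=M0/2=0, d=(M1−M0)/(6·1)=-3/2, b=Δ0−h0·(2M0+M1)/6=13/2
seg 1: a=0, c=M1/2=-9/2, d=(M2−M1)/(6·1)=3/2, b=Δ1−h1·(2M1+M2)/6=2
t_q=1/2 → seg 0, τ=1/2; S=-5+13/2·τ+0·τ²+-3/2·τ³=-31/16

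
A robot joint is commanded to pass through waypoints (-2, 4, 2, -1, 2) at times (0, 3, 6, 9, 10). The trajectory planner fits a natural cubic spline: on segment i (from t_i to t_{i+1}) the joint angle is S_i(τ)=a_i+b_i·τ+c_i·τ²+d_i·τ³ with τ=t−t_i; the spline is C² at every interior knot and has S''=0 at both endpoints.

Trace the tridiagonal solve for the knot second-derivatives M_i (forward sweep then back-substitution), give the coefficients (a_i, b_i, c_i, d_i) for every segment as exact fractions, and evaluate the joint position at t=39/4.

Δ: Δ0=2, Δ1=-2/3, Δ2=-1, Δ3=3
row 1: diag=12, rhs=-16; c'=1/4, d'=-4/3
row 2: denom=12−3·1/4=45/4; d'=(-2−3·-4/3)/(45/4)=8/45
row 3: denom=8−3·4/15=36/5; d'=(24−3·8/45)/(36/5)=88/27
back: M3=88/27
back: M2=8/45−4/15·88/27=-56/81
back: M1=-4/3−1/4·-56/81=-94/81
M: M0=0, M1=-94/81, M2=-56/81, M3=88/27, M4=0
seg 0: a=-2, c=M0/2=0, d=(M1−M0)/(6·3)=-47/729, b=Δ0−h0·(2M0+M1)/6=209/81
seg 1: a=4, c=M1/2=-47/81, d=(M2−M1)/(6·3)=19/729, b=Δ1−h1·(2M1+M2)/6=68/81
seg 2: a=2, c=M2/2=-28/81, d=(M3−M2)/(6·3)=160/729, b=Δ2−h2·(2M2+M3)/6=-157/81
seg 3: a=-1, c=M3/2=44/27, d=(M4−M3)/(6·1)=-44/81, b=Δ3−h3·(2M3+M4)/6=155/81
t_q=39/4 → seg 3, τ=3/4; S=-1+155/81·τ+44/27·τ²+-44/81·τ³=485/432

  seg 0: a=-2 b=209/81 c=0 d=-47/729
  seg 1: a=4 b=68/81 c=-47/81 d=19/729
  seg 2: a=2 b=-157/81 c=-28/81 d=160/729
  seg 3: a=-1 b=155/81 c=44/27 d=-44/81
S(39/4) = 485/432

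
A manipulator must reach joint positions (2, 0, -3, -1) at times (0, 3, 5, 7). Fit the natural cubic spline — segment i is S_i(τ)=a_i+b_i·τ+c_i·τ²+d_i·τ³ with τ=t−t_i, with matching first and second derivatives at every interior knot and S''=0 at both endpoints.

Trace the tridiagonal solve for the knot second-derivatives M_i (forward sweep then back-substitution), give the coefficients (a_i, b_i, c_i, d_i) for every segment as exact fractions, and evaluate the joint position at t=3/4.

Δ: Δ0=-2/3, Δ1=-3/2, Δ2=1
row 1: diag=10, rhs=-5; c'=1/5, d'=-1/2
row 2: denom=8−2·1/5=38/5; d'=(15−2·-1/2)/(38/5)=40/19
back: M2=40/19
back: M1=-1/2−1/5·40/19=-35/38
M: M0=0, M1=-35/38, M2=40/19, M3=0
seg 0: a=2, c=M0/2=0, d=(M1−M0)/(6·3)=-35/684, b=Δ0−h0·(2M0+M1)/6=-47/228
seg 1: a=0, c=M1/2=-35/76, d=(M2−M1)/(6·2)=115/456, b=Δ1−h1·(2M1+M2)/6=-181/114
seg 2: a=-3, c=M2/2=20/19, d=(M3−M2)/(6·2)=-10/57, b=Δ2−h2·(2M2+M3)/6=-23/57
t_q=3/4 → seg 0, τ=3/4; S=2+-47/228·τ+0·τ²+-35/684·τ³=8871/4864

  seg 0: a=2 b=-47/228 c=0 d=-35/684
  seg 1: a=0 b=-181/114 c=-35/76 d=115/456
  seg 2: a=-3 b=-23/57 c=20/19 d=-10/57
S(3/4) = 8871/4864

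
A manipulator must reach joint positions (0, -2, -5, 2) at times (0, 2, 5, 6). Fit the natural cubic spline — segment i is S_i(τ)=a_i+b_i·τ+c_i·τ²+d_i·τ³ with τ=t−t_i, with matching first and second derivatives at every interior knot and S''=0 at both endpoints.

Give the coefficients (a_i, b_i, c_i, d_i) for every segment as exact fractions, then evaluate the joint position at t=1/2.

  seg 0: a=0 b=-23/71 c=0 d=-12/71
  seg 1: a=-2 b=-167/71 c=-72/71 d=104/213
  seg 2: a=-5 b=337/71 c=240/71 d=-80/71
S(1/2) = -13/71

Δ: Δ0=-1, Δ1=-1, Δ2=7
row 1: diag=10, rhs=0; c'=3/10, d'=0
row 2: denom=8−3·3/10=71/10; d'=(48−3·0)/(71/10)=480/71
back: M2=480/71
back: M1=0−3/10·480/71=-144/71
M: M0=0, M1=-144/71, M2=480/71, M3=0
seg 0: a=0, c=M0/2=0, d=(M1−M0)/(6·2)=-12/71, b=Δ0−h0·(2M0+M1)/6=-23/71
seg 1: a=-2, c=M1/2=-72/71, d=(M2−M1)/(6·3)=104/213, b=Δ1−h1·(2M1+M2)/6=-167/71
seg 2: a=-5, c=M2/2=240/71, d=(M3−M2)/(6·1)=-80/71, b=Δ2−h2·(2M2+M3)/6=337/71
t_q=1/2 → seg 0, τ=1/2; S=0+-23/71·τ+0·τ²+-12/71·τ³=-13/71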